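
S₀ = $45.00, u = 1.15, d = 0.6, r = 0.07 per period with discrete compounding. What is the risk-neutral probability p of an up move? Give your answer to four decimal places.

Risk-neutral probability p = (1 + 0.07 − 0.6)/(1.15 − 0.6) = 0.4700/0.5500 = 0.8545

p = 0.8545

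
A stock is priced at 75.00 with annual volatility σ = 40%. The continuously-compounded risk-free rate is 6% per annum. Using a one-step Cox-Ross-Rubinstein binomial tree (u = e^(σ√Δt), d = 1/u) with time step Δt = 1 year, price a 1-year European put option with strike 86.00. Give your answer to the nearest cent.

17.61

CRR parameters: u = e^(σ√Δt) = e^(0.4·√1) = 1.4918, d = 1/u = 0.6703
Per-period rate: rΔt = 0.06·1 = 0.06, so R = e^0.06 = 1.0618
Risk-neutral probability p = (e^0.06 − 0.6703)/(1.4918 − 0.6703) = 0.3915/0.8215 = 0.4766
Terminal stock prices: S_u = 111.9, S_d = 50.27
Terminal payoffs (K − S): max(-25.89, 0) = 0, max(35.73, 0) = 35.73
Node 0 (S = 75): V_0 = e^(−0.06)·[0.4766·0.0000 + 0.5234·35.7260] = 17.6106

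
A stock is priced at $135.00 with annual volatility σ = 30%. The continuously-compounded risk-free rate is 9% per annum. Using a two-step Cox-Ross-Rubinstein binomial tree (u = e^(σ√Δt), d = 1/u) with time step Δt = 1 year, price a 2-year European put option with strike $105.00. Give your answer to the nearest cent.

CRR parameters: u = e^(σ√Δt) = e^(0.3·√1) = 1.3499, d = 1/u = 0.7408
Per-period rate: rΔt = 0.09·1 = 0.09, so R = e^0.09 = 1.0942
Risk-neutral probability p = (e^0.09 − 0.7408)/(1.3499 − 0.7408) = 0.3534/0.6090 = 0.5802
Terminal stock prices: S_uu = 246, S_ud = 135, S_dd = 74.09
Terminal payoffs (K − S): max(-141, 0) = 0, max(-30, 0) = 0, max(30.91, 0) = 30.91
Node u (S = 182.2): V_u = e^(−0.09)·[0.5802·0.0000 + 0.4198·0.0000] = 0.0000
Node d (S = 100): V_d = e^(−0.09)·[0.5802·0.0000 + 0.4198·30.9104] = 11.8598
Node 0 (S = 135): V_0 = e^(−0.09)·[0.5802·0.0000 + 0.4198·11.8598] = 4.5504

$4.55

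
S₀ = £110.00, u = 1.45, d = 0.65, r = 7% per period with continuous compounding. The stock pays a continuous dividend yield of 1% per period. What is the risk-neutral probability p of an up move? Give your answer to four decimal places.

Per-period risk-free factor R = e^0.07 = 1.0725; dividend-adjusted growth = e^(0.07−0.01) = 1.0618.
Risk-neutral probability p = (1.0618 − 0.65)/(1.45 − 0.65) = 0.4118/0.8000 = 0.5148

p = 0.5148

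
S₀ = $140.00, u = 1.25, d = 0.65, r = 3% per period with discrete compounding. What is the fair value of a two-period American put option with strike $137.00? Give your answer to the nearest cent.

$21.46

Risk-neutral probability p = (1 + 0.03 − 0.65)/(1.25 − 0.65) = 0.3800/0.6000 = 0.6333
Terminal stock prices: S_uu = 218.8, S_ud = 113.8, S_dd = 59.15
Terminal payoffs (K − S): max(-81.75, 0) = 0, max(23.25, 0) = 23.25, max(77.85, 0) = 77.85
Node u (S = 175): continuation = 1/1.03·[0.6333·0.0000 + 0.3667·23.2500] = 8.2767; exercise value = 0.0000 ≤ continuation, so V_u = 8.2767
Node d (S = 91): continuation = 1/1.03·[0.6333·23.2500 + 0.3667·77.8500] = 42.0097; exercise value = 46.0000 > continuation, so V_d = 46.0000 (exercise)
Node 0 (S = 140): continuation = 1/1.03·[0.6333·8.2767 + 0.3667·46.0000] = 21.4646; exercise value = 0.0000 ≤ continuation, so V_0 = 21.4646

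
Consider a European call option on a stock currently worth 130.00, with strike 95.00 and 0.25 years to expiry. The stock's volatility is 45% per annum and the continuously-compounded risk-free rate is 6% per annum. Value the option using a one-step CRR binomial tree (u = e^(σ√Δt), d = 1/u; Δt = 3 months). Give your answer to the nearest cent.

CRR parameters: u = e^(σ√Δt) = e^(0.45·√0.25) = 1.2523, d = 1/u = 0.7985
Per-period rate: rΔt = 0.06·0.25 = 0.015, so R = e^0.015 = 1.0151
Risk-neutral probability p = (e^0.015 − 0.7985)/(1.2523 − 0.7985) = 0.2166/0.4538 = 0.4773
Terminal stock prices: S_u = 162.8, S_d = 103.8
Terminal payoffs (S − K): max(67.8, 0) = 67.8, max(8.807, 0) = 8.807
Node 0 (S = 130): V_0 = e^(−0.015)·[0.4773·67.8020 + 0.5227·8.8071] = 36.4144

36.41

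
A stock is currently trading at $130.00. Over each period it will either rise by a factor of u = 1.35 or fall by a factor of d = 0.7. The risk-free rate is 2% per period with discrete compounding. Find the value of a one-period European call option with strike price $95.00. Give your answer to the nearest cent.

Risk-neutral probability p = (1 + 0.02 − 0.7)/(1.35 − 0.7) = 0.3200/0.6500 = 0.4923
Terminal stock prices: S_u = 175.5, S_d = 91
Terminal payoffs (S − K): max(80.5, 0) = 80.5, max(-4, 0) = 0
Node 0 (S = 130): V_0 = 1/1.02·[0.4923·80.5000 + 0.5077·0.0000] = 38.8537

$38.85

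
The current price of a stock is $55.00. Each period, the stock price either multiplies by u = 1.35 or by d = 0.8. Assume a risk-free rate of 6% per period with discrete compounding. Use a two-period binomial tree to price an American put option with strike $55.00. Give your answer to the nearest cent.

$5.47

Risk-neutral probability p = (1 + 0.06 − 0.8)/(1.35 − 0.8) = 0.2600/0.5500 = 0.4727
Terminal stock prices: S_uu = 100.2, S_ud = 59.4, S_dd = 35.2
Terminal payoffs (K − S): max(-45.24, 0) = 0, max(-4.4, 0) = 0, max(19.8, 0) = 19.8
Node u (S = 74.25): continuation = 1/1.06·[0.4727·0.0000 + 0.5273·0.0000] = 0.0000; exercise value = 0.0000 ≤ continuation, so V_u = 0.0000
Node d (S = 44): continuation = 1/1.06·[0.4727·0.0000 + 0.5273·19.8000] = 9.8491; exercise value = 11.0000 > continuation, so V_d = 11.0000 (exercise)
Node 0 (S = 55): continuation = 1/1.06·[0.4727·0.0000 + 0.5273·11.0000] = 5.4717; exercise value = 0.0000 ≤ continuation, so V_0 = 5.4717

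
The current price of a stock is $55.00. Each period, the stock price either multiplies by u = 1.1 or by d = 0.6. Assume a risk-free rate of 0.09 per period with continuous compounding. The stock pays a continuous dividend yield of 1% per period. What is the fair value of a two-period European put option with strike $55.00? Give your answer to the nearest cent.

Per-period risk-free factor R = e^0.09 = 1.0942; dividend-adjusted growth = e^(0.09−0.01) = 1.0833.
Risk-neutral probability p = (1.0833 − 0.6)/(1.1 − 0.6) = 0.4833/0.5000 = 0.9666
Terminal stock prices: S_uu = 66.55, S_ud = 36.3, S_dd = 19.8
Terminal payoffs (K − S): max(-11.55, 0) = 0, max(18.7, 0) = 18.7, max(35.2, 0) = 35.2
Node u (S = 60.5): V_u = e^(−0.09)·[0.9666·0.0000 + 0.0334·18.7000] = 0.5713
Node d (S = 33): V_d = e^(−0.09)·[0.9666·18.7000 + 0.0334·35.2000] = 17.5946
Node 0 (S = 55): V_0 = e^(−0.09)·[0.9666·0.5713 + 0.0334·17.5946] = 1.0421

$1.04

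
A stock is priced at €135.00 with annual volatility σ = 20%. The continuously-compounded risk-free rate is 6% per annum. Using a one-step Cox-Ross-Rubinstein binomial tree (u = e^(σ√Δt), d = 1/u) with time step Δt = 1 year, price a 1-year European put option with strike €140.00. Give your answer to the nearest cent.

CRR parameters: u = e^(σ√Δt) = e^(0.2·√1) = 1.2214, d = 1/u = 0.8187
Per-period rate: rΔt = 0.06·1 = 0.06, so R = e^0.06 = 1.0618
Risk-neutral probability p = (e^0.06 − 0.8187)/(1.2214 − 0.8187) = 0.2431/0.4027 = 0.6037
Terminal stock prices: S_u = 164.9, S_d = 110.5
Terminal payoffs (K − S): max(-24.89, 0) = 0, max(29.47, 0) = 29.47
Node 0 (S = 135): V_0 = e^(−0.06)·[0.6037·0.0000 + 0.3963·29.4713] = 10.9985

€11.00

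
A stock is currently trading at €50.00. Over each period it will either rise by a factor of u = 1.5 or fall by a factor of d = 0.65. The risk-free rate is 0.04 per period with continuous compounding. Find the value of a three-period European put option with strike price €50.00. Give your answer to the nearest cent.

€11.61

Risk-neutral probability p = (e^0.04 − 0.65)/(1.5 − 0.65) = 0.3908/0.8500 = 0.4598
Terminal stock prices: S_uuu = 168.8, S_uud = 73.12, S_udd = 31.69, S_ddd = 13.73
Terminal payoffs (K − S): max(-118.8, 0) = 0, max(-23.12, 0) = 0, max(18.31, 0) = 18.31, max(36.27, 0) = 36.27
Node uu (S = 112.5): V_uu = e^(−0.04)·[0.4598·0.0000 + 0.5402·0.0000] = 0.0000
Node ud (S = 48.75): V_ud = e^(−0.04)·[0.4598·0.0000 + 0.5402·18.3125] = 9.5049
Node dd (S = 21.13): V_dd = e^(−0.04)·[0.4598·18.3125 + 0.5402·36.2687] = 26.9145
Node u (S = 75): V_u = e^(−0.04)·[0.4598·0.0000 + 0.5402·9.5049] = 4.9334
Node d (S = 32.5): V_d = e^(−0.04)·[0.4598·9.5049 + 0.5402·26.9145] = 18.1685
Node 0 (S = 50): V_0 = e^(−0.04)·[0.4598·4.9334 + 0.5402·18.1685] = 11.6095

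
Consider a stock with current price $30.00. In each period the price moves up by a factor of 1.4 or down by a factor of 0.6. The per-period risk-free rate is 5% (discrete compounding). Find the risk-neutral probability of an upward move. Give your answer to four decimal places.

p = 0.5625

Risk-neutral probability p = (1 + 0.05 − 0.6)/(1.4 − 0.6) = 0.4500/0.8000 = 0.5625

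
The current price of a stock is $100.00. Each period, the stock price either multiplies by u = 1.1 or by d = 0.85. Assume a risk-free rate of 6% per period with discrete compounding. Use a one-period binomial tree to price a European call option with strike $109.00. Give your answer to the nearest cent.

Risk-neutral probability p = (1 + 0.06 − 0.85)/(1.1 − 0.85) = 0.2100/0.2500 = 0.8400
Terminal stock prices: S_u = 110, S_d = 85
Terminal payoffs (S − K): max(1, 0) = 1, max(-24, 0) = 0
Node 0 (S = 100): V_0 = 1/1.06·[0.8400·1.0000 + 0.1600·0.0000] = 0.7925

$0.79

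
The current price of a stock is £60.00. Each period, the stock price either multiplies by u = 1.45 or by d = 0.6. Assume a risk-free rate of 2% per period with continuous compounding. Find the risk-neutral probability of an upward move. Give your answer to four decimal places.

Risk-neutral probability p = (e^0.02 − 0.6)/(1.45 − 0.6) = 0.4202/0.8500 = 0.4944

p = 0.4944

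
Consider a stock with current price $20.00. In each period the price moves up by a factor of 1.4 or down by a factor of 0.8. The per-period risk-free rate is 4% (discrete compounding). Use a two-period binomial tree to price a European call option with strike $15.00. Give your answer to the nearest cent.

$6.86

Risk-neutral probability p = (1 + 0.04 − 0.8)/(1.4 − 0.8) = 0.2400/0.6000 = 0.4000
Terminal stock prices: S_uu = 39.2, S_ud = 22.4, S_dd = 12.8
Terminal payoffs (S − K): max(24.2, 0) = 24.2, max(7.4, 0) = 7.4, max(-2.2, 0) = 0
Node u (S = 28): V_u = 1/1.04·[0.4000·24.2000 + 0.6000·7.4000] = 13.5769
Node d (S = 16): V_d = 1/1.04·[0.4000·7.4000 + 0.6000·0.0000] = 2.8462
Node 0 (S = 20): V_0 = 1/1.04·[0.4000·13.5769 + 0.6000·2.8462] = 6.8639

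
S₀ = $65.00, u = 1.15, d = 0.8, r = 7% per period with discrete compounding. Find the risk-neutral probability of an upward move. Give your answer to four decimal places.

Risk-neutral probability p = (1 + 0.07 − 0.8)/(1.15 − 0.8) = 0.2700/0.3500 = 0.7714

p = 0.7714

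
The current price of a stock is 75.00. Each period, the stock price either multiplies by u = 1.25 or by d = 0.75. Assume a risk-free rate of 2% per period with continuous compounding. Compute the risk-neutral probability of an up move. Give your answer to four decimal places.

Risk-neutral probability p = (e^0.02 − 0.75)/(1.25 − 0.75) = 0.2702/0.5000 = 0.5404

p = 0.5404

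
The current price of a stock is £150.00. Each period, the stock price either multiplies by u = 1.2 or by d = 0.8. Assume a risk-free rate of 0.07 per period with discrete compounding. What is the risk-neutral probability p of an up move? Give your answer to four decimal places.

Risk-neutral probability p = (1 + 0.07 − 0.8)/(1.2 − 0.8) = 0.2700/0.4000 = 0.6750

p = 0.6750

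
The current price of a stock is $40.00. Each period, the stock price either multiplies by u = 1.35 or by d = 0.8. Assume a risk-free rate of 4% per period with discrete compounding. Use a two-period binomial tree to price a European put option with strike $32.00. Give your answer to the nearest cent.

Risk-neutral probability p = (1 + 0.04 − 0.8)/(1.35 − 0.8) = 0.2400/0.5500 = 0.4364
Terminal stock prices: S_uu = 72.9, S_ud = 43.2, S_dd = 25.6
Terminal payoffs (K − S): max(-40.9, 0) = 0, max(-11.2, 0) = 0, max(6.4, 0) = 6.4
Node u (S = 54): V_u = 1/1.04·[0.4364·0.0000 + 0.5636·0.0000] = 0.0000
Node d (S = 32): V_d = 1/1.04·[0.4364·0.0000 + 0.5636·6.4000] = 3.4685
Node 0 (S = 40): V_0 = 1/1.04·[0.4364·0.0000 + 0.5636·3.4685] = 1.8798

$1.88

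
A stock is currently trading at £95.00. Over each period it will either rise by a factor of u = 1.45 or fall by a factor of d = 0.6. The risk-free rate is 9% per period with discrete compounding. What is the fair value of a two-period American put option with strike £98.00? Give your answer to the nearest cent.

Risk-neutral probability p = (1 + 0.09 − 0.6)/(1.45 − 0.6) = 0.4900/0.8500 = 0.5765
Terminal stock prices: S_uu = 199.7, S_ud = 82.65, S_dd = 34.2
Terminal payoffs (K − S): max(-101.7, 0) = 0, max(15.35, 0) = 15.35, max(63.8, 0) = 63.8
Node u (S = 137.8): continuation = 1/1.09·[0.5765·0.0000 + 0.4235·15.3500] = 5.9644; exercise value = 0.0000 ≤ continuation, so V_u = 5.9644
Node d (S = 57): continuation = 1/1.09·[0.5765·15.3500 + 0.4235·63.8000] = 32.9083; exercise value = 41.0000 > continuation, so V_d = 41.0000 (exercise)
Node 0 (S = 95): continuation = 1/1.09·[0.5765·5.9644 + 0.4235·41.0000] = 19.0853; exercise value = 3.0000 ≤ continuation, so V_0 = 19.0853

£19.09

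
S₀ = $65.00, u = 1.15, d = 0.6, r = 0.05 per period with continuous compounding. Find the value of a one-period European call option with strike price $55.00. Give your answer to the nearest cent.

$15.41

Risk-neutral probability p = (e^0.05 − 0.6)/(1.15 − 0.6) = 0.4513/0.5500 = 0.8205
Terminal stock prices: S_u = 74.75, S_d = 39
Terminal payoffs (S − K): max(19.75, 0) = 19.75, max(-16, 0) = 0
Node 0 (S = 65): V_0 = e^(−0.05)·[0.8205·19.7500 + 0.1795·0.0000] = 15.4144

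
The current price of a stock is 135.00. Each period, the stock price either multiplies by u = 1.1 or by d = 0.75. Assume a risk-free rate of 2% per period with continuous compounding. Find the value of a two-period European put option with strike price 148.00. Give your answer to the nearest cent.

15.99

Risk-neutral probability p = (e^0.02 − 0.75)/(1.1 − 0.75) = 0.2702/0.3500 = 0.7720
Terminal stock prices: S_uu = 163.4, S_ud = 111.4, S_dd = 75.94
Terminal payoffs (K − S): max(-15.35, 0) = 0, max(36.62, 0) = 36.62, max(72.06, 0) = 72.06
Node u (S = 148.5): V_u = e^(−0.02)·[0.7720·0.0000 + 0.2280·36.6250] = 8.1850
Node d (S = 101.2): V_d = e^(−0.02)·[0.7720·36.6250 + 0.2280·72.0625] = 43.8194
Node 0 (S = 135): V_0 = e^(−0.02)·[0.7720·8.1850 + 0.2280·43.8194] = 15.9866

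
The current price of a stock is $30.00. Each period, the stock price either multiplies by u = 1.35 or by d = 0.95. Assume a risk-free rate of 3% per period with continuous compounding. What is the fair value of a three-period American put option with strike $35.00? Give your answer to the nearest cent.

$5.04

Risk-neutral probability p = (e^0.03 − 0.95)/(1.35 − 0.95) = 0.0805/0.4000 = 0.2011
Terminal stock prices: S_uuu = 73.81, S_uud = 51.94, S_udd = 36.55, S_ddd = 25.72
Terminal payoffs (K − S): max(-38.81, 0) = 0, max(-16.94, 0) = 0, max(-1.551, 0) = 0, max(9.279, 0) = 9.279
Node uu (S = 54.68): continuation = e^(−0.03)·[0.2011·0.0000 + 0.7989·0.0000] = 0.0000; exercise value = 0.0000 ≤ continuation, so V_uu = 0.0000
Node ud (S = 38.48): continuation = e^(−0.03)·[0.2011·0.0000 + 0.7989·0.0000] = 0.0000; exercise value = 0.0000 ≤ continuation, so V_ud = 0.0000
Node dd (S = 27.07): continuation = e^(−0.03)·[0.2011·0.0000 + 0.7989·9.2788] = 7.1934; exercise value = 7.9250 > continuation, so V_dd = 7.9250 (exercise)
Node u (S = 40.5): continuation = e^(−0.03)·[0.2011·0.0000 + 0.7989·0.0000] = 0.0000; exercise value = 0.0000 ≤ continuation, so V_u = 0.0000
Node d (S = 28.5): continuation = e^(−0.03)·[0.2011·0.0000 + 0.7989·7.9250] = 6.1439; exercise value = 6.5000 > continuation, so V_d = 6.5000 (exercise)
Node 0 (S = 30): continuation = e^(−0.03)·[0.2011·0.0000 + 0.7989·6.5000] = 5.0391; exercise value = 5.0000 ≤ continuation, so V_0 = 5.0391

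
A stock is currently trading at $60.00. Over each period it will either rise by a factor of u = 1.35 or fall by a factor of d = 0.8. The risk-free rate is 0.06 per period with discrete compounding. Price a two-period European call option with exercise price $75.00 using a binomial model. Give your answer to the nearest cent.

$6.83

Risk-neutral probability p = (1 + 0.06 − 0.8)/(1.35 − 0.8) = 0.2600/0.5500 = 0.4727
Terminal stock prices: S_uu = 109.4, S_ud = 64.8, S_dd = 38.4
Terminal payoffs (S − K): max(34.35, 0) = 34.35, max(-10.2, 0) = 0, max(-36.6, 0) = 0
Node u (S = 81): V_u = 1/1.06·[0.4727·34.3500 + 0.5273·0.0000] = 15.3190
Node d (S = 48): V_d = 1/1.06·[0.4727·0.0000 + 0.5273·0.0000] = 0.0000
Node 0 (S = 60): V_0 = 1/1.06·[0.4727·15.3190 + 0.5273·0.0000] = 6.8318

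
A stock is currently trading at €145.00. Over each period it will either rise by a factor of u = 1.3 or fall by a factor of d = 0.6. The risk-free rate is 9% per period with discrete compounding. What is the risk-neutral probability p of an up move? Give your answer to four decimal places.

p = 0.7000

Risk-neutral probability p = (1 + 0.09 − 0.6)/(1.3 − 0.6) = 0.4900/0.7000 = 0.7000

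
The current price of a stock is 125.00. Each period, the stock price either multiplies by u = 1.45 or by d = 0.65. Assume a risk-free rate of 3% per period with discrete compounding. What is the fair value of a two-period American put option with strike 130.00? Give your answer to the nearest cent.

Risk-neutral probability p = (1 + 0.03 − 0.65)/(1.45 − 0.65) = 0.3800/0.8000 = 0.4750
Terminal stock prices: S_uu = 262.8, S_ud = 117.8, S_dd = 52.81
Terminal payoffs (K − S): max(-132.8, 0) = 0, max(12.19, 0) = 12.19, max(77.19, 0) = 77.19
Node u (S = 181.2): continuation = 1/1.03·[0.4750·0.0000 + 0.5250·12.1875] = 6.2121; exercise value = 0.0000 ≤ continuation, so V_u = 6.2121
Node d (S = 81.25): continuation = 1/1.03·[0.4750·12.1875 + 0.5250·77.1875] = 44.9636; exercise value = 48.7500 > continuation, so V_d = 48.7500 (exercise)
Node 0 (S = 125): continuation = 1/1.03·[0.4750·6.2121 + 0.5250·48.7500] = 27.7131; exercise value = 5.0000 ≤ continuation, so V_0 = 27.7131

27.71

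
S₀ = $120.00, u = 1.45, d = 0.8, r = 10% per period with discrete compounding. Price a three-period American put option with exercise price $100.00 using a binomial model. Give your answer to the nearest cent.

$5.56

Risk-neutral probability p = (1 + 0.1 − 0.8)/(1.45 − 0.8) = 0.3000/0.6500 = 0.4615
Terminal stock prices: S_uuu = 365.8, S_uud = 201.8, S_udd = 111.4, S_ddd = 61.44
Terminal payoffs (K − S): max(-265.8, 0) = 0, max(-101.8, 0) = 0, max(-11.36, 0) = 0, max(38.56, 0) = 38.56
Node uu (S = 252.3): continuation = 1/1.1·[0.4615·0.0000 + 0.5385·0.0000] = 0.0000; exercise value = 0.0000 ≤ continuation, so V_uu = 0.0000
Node ud (S = 139.2): continuation = 1/1.1·[0.4615·0.0000 + 0.5385·0.0000] = 0.0000; exercise value = 0.0000 ≤ continuation, so V_ud = 0.0000
Node dd (S = 76.8): continuation = 1/1.1·[0.4615·0.0000 + 0.5385·38.5600] = 18.8755; exercise value = 23.2000 > continuation, so V_dd = 23.2000 (exercise)
Node u (S = 174): continuation = 1/1.1·[0.4615·0.0000 + 0.5385·0.0000] = 0.0000; exercise value = 0.0000 ≤ continuation, so V_u = 0.0000
Node d (S = 96): continuation = 1/1.1·[0.4615·0.0000 + 0.5385·23.2000] = 11.3566; exercise value = 4.0000 ≤ continuation, so V_d = 11.3566
Node 0 (S = 120): continuation = 1/1.1·[0.4615·0.0000 + 0.5385·11.3566] = 5.5592; exercise value = 0.0000 ≤ continuation, so V_0 = 5.5592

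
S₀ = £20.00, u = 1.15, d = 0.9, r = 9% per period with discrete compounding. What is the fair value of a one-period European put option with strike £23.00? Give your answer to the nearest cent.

Risk-neutral probability p = (1 + 0.09 − 0.9)/(1.15 − 0.9) = 0.1900/0.2500 = 0.7600
Terminal stock prices: S_u = 23, S_d = 18
Terminal payoffs (K − S): max(0, 0) = 0, max(5, 0) = 5
Node 0 (S = 20): V_0 = 1/1.09·[0.7600·0.0000 + 0.2400·5.0000] = 1.1009

£1.10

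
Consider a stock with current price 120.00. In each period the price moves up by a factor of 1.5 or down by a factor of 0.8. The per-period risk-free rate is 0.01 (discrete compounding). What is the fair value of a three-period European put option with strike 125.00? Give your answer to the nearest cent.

Risk-neutral probability p = (1 + 0.01 − 0.8)/(1.5 − 0.8) = 0.2100/0.7000 = 0.3000
Terminal stock prices: S_uuu = 405, S_uud = 216, S_udd = 115.2, S_ddd = 61.44
Terminal payoffs (K − S): max(-280, 0) = 0, max(-91, 0) = 0, max(9.8, 0) = 9.8, max(63.56, 0) = 63.56
Node uu (S = 270): V_uu = 1/1.01·[0.3000·0.0000 + 0.7000·0.0000] = 0.0000
Node ud (S = 144): V_ud = 1/1.01·[0.3000·0.0000 + 0.7000·9.8000] = 6.7921
Node dd (S = 76.8): V_dd = 1/1.01·[0.3000·9.8000 + 0.7000·63.5600] = 46.9624
Node u (S = 180): V_u = 1/1.01·[0.3000·0.0000 + 0.7000·6.7921] = 4.7074
Node d (S = 96): V_d = 1/1.01·[0.3000·6.7921 + 0.7000·46.9624] = 34.5656
Node 0 (S = 120): V_0 = 1/1.01·[0.3000·4.7074 + 0.7000·34.5656] = 25.3546

25.35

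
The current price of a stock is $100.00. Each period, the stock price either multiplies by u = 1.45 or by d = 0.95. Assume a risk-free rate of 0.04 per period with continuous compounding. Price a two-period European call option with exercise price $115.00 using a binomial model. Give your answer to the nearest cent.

$9.14

Risk-neutral probability p = (e^0.04 − 0.95)/(1.45 − 0.95) = 0.0908/0.5000 = 0.1816
Terminal stock prices: S_uu = 210.2, S_ud = 137.8, S_dd = 90.25
Terminal payoffs (S − K): max(95.25, 0) = 95.25, max(22.75, 0) = 22.75, max(-24.75, 0) = 0
Node u (S = 145): V_u = e^(−0.04)·[0.1816·95.2500 + 0.8184·22.7500] = 34.5092
Node d (S = 95): V_d = e^(−0.04)·[0.1816·22.7500 + 0.8184·0.0000] = 3.9699
Node 0 (S = 100): V_0 = e^(−0.04)·[0.1816·34.5092 + 0.8184·3.9699] = 9.1433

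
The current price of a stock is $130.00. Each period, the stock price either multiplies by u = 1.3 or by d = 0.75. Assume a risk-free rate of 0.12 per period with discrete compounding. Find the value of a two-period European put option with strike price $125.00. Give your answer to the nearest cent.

$4.43

Risk-neutral probability p = (1 + 0.12 − 0.75)/(1.3 − 0.75) = 0.3700/0.5500 = 0.6727
Terminal stock prices: S_uu = 219.7, S_ud = 126.8, S_dd = 73.12
Terminal payoffs (K − S): max(-94.7, 0) = 0, max(-1.75, 0) = 0, max(51.88, 0) = 51.88
Node u (S = 169): V_u = 1/1.12·[0.6727·0.0000 + 0.3273·0.0000] = 0.0000
Node d (S = 97.5): V_d = 1/1.12·[0.6727·0.0000 + 0.3273·51.8750] = 15.1583
Node 0 (S = 130): V_0 = 1/1.12·[0.6727·0.0000 + 0.3273·15.1583] = 4.4294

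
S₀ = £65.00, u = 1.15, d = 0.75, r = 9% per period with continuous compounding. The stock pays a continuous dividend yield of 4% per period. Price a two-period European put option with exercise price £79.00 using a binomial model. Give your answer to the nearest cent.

£9.28

Per-period risk-free factor R = e^0.09 = 1.0942; dividend-adjusted growth = e^(0.09−0.04) = 1.0513.
Risk-neutral probability p = (1.0513 − 0.75)/(1.15 − 0.75) = 0.3013/0.4000 = 0.7532
Terminal stock prices: S_uu = 85.96, S_ud = 56.06, S_dd = 36.56
Terminal payoffs (K − S): max(-6.962, 0) = 0, max(22.94, 0) = 22.94, max(42.44, 0) = 42.44
Node u (S = 74.75): V_u = e^(−0.09)·[0.7532·0.0000 + 0.2468·22.9375] = 5.1742
Node d (S = 48.75): V_d = e^(−0.09)·[0.7532·22.9375 + 0.2468·42.4375] = 25.3621
Node 0 (S = 65): V_0 = e^(−0.09)·[0.7532·5.1742 + 0.2468·25.3621] = 9.2828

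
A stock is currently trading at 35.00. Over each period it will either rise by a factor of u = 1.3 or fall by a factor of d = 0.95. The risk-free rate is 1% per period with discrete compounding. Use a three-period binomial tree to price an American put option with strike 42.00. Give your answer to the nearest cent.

7.29

Risk-neutral probability p = (1 + 0.01 − 0.95)/(1.3 − 0.95) = 0.0600/0.3500 = 0.1714
Terminal stock prices: S_uuu = 76.89, S_uud = 56.19, S_udd = 41.06, S_ddd = 30.01
Terminal payoffs (K − S): max(-34.89, 0) = 0, max(-14.19, 0) = 0, max(0.9363, 0) = 0.9363, max(11.99, 0) = 11.99
Node uu (S = 59.15): continuation = 1/1.01·[0.1714·0.0000 + 0.8286·0.0000] = 0.0000; exercise value = 0.0000 ≤ continuation, so V_uu = 0.0000
Node ud (S = 43.23): continuation = 1/1.01·[0.1714·0.0000 + 0.8286·0.9363] = 0.7681; exercise value = 0.0000 ≤ continuation, so V_ud = 0.7681
Node dd (S = 31.59): continuation = 1/1.01·[0.1714·0.9363 + 0.8286·11.9919] = 9.9967; exercise value = 10.4125 > continuation, so V_dd = 10.4125 (exercise)
Node u (S = 45.5): continuation = 1/1.01·[0.1714·0.0000 + 0.8286·0.7681] = 0.6301; exercise value = 0.0000 ≤ continuation, so V_u = 0.6301
Node d (S = 33.25): continuation = 1/1.01·[0.1714·0.7681 + 0.8286·10.4125] = 8.6724; exercise value = 8.7500 > continuation, so V_d = 8.7500 (exercise)
Node 0 (S = 35): continuation = 1/1.01·[0.1714·0.6301 + 0.8286·8.7500] = 7.2852; exercise value = 7.0000 ≤ continuation, so V_0 = 7.2852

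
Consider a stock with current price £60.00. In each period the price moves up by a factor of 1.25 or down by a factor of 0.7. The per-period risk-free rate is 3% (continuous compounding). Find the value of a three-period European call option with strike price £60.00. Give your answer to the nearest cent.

£13.56

Risk-neutral probability p = (e^0.03 − 0.7)/(1.25 − 0.7) = 0.3305/0.5500 = 0.6008
Terminal stock prices: S_uuu = 117.2, S_uud = 65.62, S_udd = 36.75, S_ddd = 20.58
Terminal payoffs (S − K): max(57.19, 0) = 57.19, max(5.625, 0) = 5.625, max(-23.25, 0) = 0, max(-39.42, 0) = 0
Node uu (S = 93.75): V_uu = e^(−0.03)·[0.6008·57.1875 + 0.3992·5.6250] = 35.5233
Node ud (S = 52.5): V_ud = e^(−0.03)·[0.6008·5.6250 + 0.3992·0.0000] = 3.2798
Node dd (S = 29.4): V_dd = e^(−0.03)·[0.6008·0.0000 + 0.3992·0.0000] = 0.0000
Node u (S = 75): V_u = e^(−0.03)·[0.6008·35.5233 + 0.3992·3.2798] = 21.9830
Node d (S = 42): V_d = e^(−0.03)·[0.6008·3.2798 + 0.3992·0.0000] = 1.9123
Node 0 (S = 60): V_0 = e^(−0.03)·[0.6008·21.9830 + 0.3992·1.9123] = 13.5584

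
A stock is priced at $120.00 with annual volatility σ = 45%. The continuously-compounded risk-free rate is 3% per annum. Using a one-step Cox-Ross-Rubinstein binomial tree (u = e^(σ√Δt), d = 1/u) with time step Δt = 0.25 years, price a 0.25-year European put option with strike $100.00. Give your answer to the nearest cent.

$2.24

CRR parameters: u = e^(σ√Δt) = e^(0.45·√0.25) = 1.2523, d = 1/u = 0.7985
Per-period rate: rΔt = 0.03·0.25 = 0.0075, so R = e^0.0075 = 1.0075
Risk-neutral probability p = (e^0.0075 − 0.7985)/(1.2523 − 0.7985) = 0.2090/0.4538 = 0.4606
Terminal stock prices: S_u = 150.3, S_d = 95.82
Terminal payoffs (K − S): max(-50.28, 0) = 0, max(4.178, 0) = 4.178
Node 0 (S = 120): V_0 = e^(−0.0075)·[0.4606·0.0000 + 0.5394·4.1781] = 2.2369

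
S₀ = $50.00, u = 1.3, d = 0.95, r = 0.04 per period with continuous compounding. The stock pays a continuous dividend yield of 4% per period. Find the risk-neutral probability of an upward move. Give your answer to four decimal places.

Per-period risk-free factor R = e^0.04 = 1.0408; dividend-adjusted growth = e^(0.04−0.04) = 1.0000.
Risk-neutral probability p = (1.0000 − 0.95)/(1.3 − 0.95) = 0.0500/0.3500 = 0.1429

p = 0.1429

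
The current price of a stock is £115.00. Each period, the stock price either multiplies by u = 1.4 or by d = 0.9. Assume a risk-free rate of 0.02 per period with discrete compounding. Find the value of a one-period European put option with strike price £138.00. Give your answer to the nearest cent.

£25.71

Risk-neutral probability p = (1 + 0.02 − 0.9)/(1.4 − 0.9) = 0.1200/0.5000 = 0.2400
Terminal stock prices: S_u = 161, S_d = 103.5
Terminal payoffs (K − S): max(-23, 0) = 0, max(34.5, 0) = 34.5
Node 0 (S = 115): V_0 = 1/1.02·[0.2400·0.0000 + 0.7600·34.5000] = 25.7059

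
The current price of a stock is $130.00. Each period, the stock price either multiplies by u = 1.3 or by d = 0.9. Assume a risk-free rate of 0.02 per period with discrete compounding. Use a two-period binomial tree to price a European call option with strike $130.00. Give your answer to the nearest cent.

Risk-neutral probability p = (1 + 0.02 − 0.9)/(1.3 − 0.9) = 0.1200/0.4000 = 0.3000
Terminal stock prices: S_uu = 219.7, S_ud = 152.1, S_dd = 105.3
Terminal payoffs (S − K): max(89.7, 0) = 89.7, max(22.1, 0) = 22.1, max(-24.7, 0) = 0
Node u (S = 169): V_u = 1/1.02·[0.3000·89.7000 + 0.7000·22.1000] = 41.5490
Node d (S = 117): V_d = 1/1.02·[0.3000·22.1000 + 0.7000·0.0000] = 6.5000
Node 0 (S = 130): V_0 = 1/1.02·[0.3000·41.5490 + 0.7000·6.5000] = 16.6811

$16.68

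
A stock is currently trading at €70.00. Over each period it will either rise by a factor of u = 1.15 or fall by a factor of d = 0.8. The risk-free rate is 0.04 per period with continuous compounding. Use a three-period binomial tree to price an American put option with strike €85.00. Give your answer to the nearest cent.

Risk-neutral probability p = (e^0.04 − 0.8)/(1.15 − 0.8) = 0.2408/0.3500 = 0.6880
Terminal stock prices: S_uuu = 106.5, S_uud = 74.06, S_udd = 51.52, S_ddd = 35.84
Terminal payoffs (K − S): max(-21.46, 0) = 0, max(10.94, 0) = 10.94, max(33.48, 0) = 33.48, max(49.16, 0) = 49.16
Node uu (S = 92.57): continuation = e^(−0.04)·[0.6880·0.0000 + 0.3120·10.9400] = 3.2791; exercise value = 0.0000 ≤ continuation, so V_uu = 3.2791
Node ud (S = 64.4): continuation = e^(−0.04)·[0.6880·10.9400 + 0.3120·33.4800] = 17.2671; exercise value = 20.6000 > continuation, so V_ud = 20.6000 (exercise)
Node dd (S = 44.8): continuation = e^(−0.04)·[0.6880·33.4800 + 0.3120·49.1600] = 36.8671; exercise value = 40.2000 > continuation, so V_dd = 40.2000 (exercise)
Node u (S = 80.5): continuation = e^(−0.04)·[0.6880·3.2791 + 0.3120·20.6000] = 8.3422; exercise value = 4.5000 ≤ continuation, so V_u = 8.3422
Node d (S = 56): continuation = e^(−0.04)·[0.6880·20.6000 + 0.3120·40.2000] = 25.6671; exercise value = 29.0000 > continuation, so V_d = 29.0000 (exercise)
Node 0 (S = 70): continuation = e^(−0.04)·[0.6880·8.3422 + 0.3120·29.0000] = 14.2070; exercise value = 15.0000 > continuation, so V_0 = 15.0000 (exercise)

€15.00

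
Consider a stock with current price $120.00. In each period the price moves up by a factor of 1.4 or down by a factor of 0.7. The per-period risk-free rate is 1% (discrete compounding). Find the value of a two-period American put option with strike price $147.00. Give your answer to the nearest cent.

Risk-neutral probability p = (1 + 0.01 − 0.7)/(1.4 − 0.7) = 0.3100/0.7000 = 0.4429
Terminal stock prices: S_uu = 235.2, S_ud = 117.6, S_dd = 58.8
Terminal payoffs (K − S): max(-88.2, 0) = 0, max(29.4, 0) = 29.4, max(88.2, 0) = 88.2
Node u (S = 168): continuation = 1/1.01·[0.4429·0.0000 + 0.5571·29.4000] = 16.2178; exercise value = 0.0000 ≤ continuation, so V_u = 16.2178
Node d (S = 84): continuation = 1/1.01·[0.4429·29.4000 + 0.5571·88.2000] = 61.5446; exercise value = 63.0000 > continuation, so V_d = 63.0000 (exercise)
Node 0 (S = 120): continuation = 1/1.01·[0.4429·16.2178 + 0.5571·63.0000] = 41.8635; exercise value = 27.0000 ≤ continuation, so V_0 = 41.8635

$41.86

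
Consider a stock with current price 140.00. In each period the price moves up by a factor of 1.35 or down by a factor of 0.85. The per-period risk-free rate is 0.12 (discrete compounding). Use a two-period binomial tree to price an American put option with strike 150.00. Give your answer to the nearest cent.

12.73

Risk-neutral probability p = (1 + 0.12 − 0.85)/(1.35 − 0.85) = 0.2700/0.5000 = 0.5400
Terminal stock prices: S_uu = 255.2, S_ud = 160.7, S_dd = 101.1
Terminal payoffs (K − S): max(-105.2, 0) = 0, max(-10.65, 0) = 0, max(48.85, 0) = 48.85
Node u (S = 189): continuation = 1/1.12·[0.5400·0.0000 + 0.4600·0.0000] = 0.0000; exercise value = 0.0000 ≤ continuation, so V_u = 0.0000
Node d (S = 119): continuation = 1/1.12·[0.5400·0.0000 + 0.4600·48.8500] = 20.0634; exercise value = 31.0000 > continuation, so V_d = 31.0000 (exercise)
Node 0 (S = 140): continuation = 1/1.12·[0.5400·0.0000 + 0.4600·31.0000] = 12.7321; exercise value = 10.0000 ≤ continuation, so V_0 = 12.7321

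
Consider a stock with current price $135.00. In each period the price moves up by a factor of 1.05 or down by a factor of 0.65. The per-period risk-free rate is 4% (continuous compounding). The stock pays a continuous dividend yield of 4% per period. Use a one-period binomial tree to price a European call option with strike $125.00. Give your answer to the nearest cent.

Per-period risk-free factor R = e^0.04 = 1.0408; dividend-adjusted growth = e^(0.04−0.04) = 1.0000.
Risk-neutral probability p = (1.0000 − 0.65)/(1.05 − 0.65) = 0.3500/0.4000 = 0.8750
Terminal stock prices: S_u = 141.8, S_d = 87.75
Terminal payoffs (S − K): max(16.75, 0) = 16.75, max(-37.25, 0) = 0
Node 0 (S = 135): V_0 = e^(−0.04)·[0.8750·16.7500 + 0.1250·0.0000] = 14.0816

$14.08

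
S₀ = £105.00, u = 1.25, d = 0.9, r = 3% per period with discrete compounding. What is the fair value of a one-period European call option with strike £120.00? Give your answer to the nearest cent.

Risk-neutral probability p = (1 + 0.03 − 0.9)/(1.25 − 0.9) = 0.1300/0.3500 = 0.3714
Terminal stock prices: S_u = 131.2, S_d = 94.5
Terminal payoffs (S − K): max(11.25, 0) = 11.25, max(-25.5, 0) = 0
Node 0 (S = 105): V_0 = 1/1.03·[0.3714·11.2500 + 0.6286·0.0000] = 4.0569

£4.06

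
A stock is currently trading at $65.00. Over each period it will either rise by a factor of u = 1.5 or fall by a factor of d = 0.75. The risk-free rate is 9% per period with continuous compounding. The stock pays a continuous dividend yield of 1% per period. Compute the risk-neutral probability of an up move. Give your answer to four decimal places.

p = 0.4444

Per-period risk-free factor R = e^0.09 = 1.0942; dividend-adjusted growth = e^(0.09−0.01) = 1.0833.
Risk-neutral probability p = (1.0833 − 0.75)/(1.5 − 0.75) = 0.3333/0.7500 = 0.4444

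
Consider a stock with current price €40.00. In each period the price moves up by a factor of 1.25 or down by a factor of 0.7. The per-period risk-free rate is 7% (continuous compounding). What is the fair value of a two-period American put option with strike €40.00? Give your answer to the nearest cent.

Risk-neutral probability p = (e^0.07 − 0.7)/(1.25 − 0.7) = 0.3725/0.5500 = 0.6773
Terminal stock prices: S_uu = 62.5, S_ud = 35, S_dd = 19.6
Terminal payoffs (K − S): max(-22.5, 0) = 0, max(5, 0) = 5, max(20.4, 0) = 20.4
Node u (S = 50): continuation = e^(−0.07)·[0.6773·0.0000 + 0.3227·5.0000] = 1.5045; exercise value = 0.0000 ≤ continuation, so V_u = 1.5045
Node d (S = 28): continuation = e^(−0.07)·[0.6773·5.0000 + 0.3227·20.4000] = 9.2958; exercise value = 12.0000 > continuation, so V_d = 12.0000 (exercise)
Node 0 (S = 40): continuation = e^(−0.07)·[0.6773·1.5045 + 0.3227·12.0000] = 4.5608; exercise value = 0.0000 ≤ continuation, so V_0 = 4.5608

€4.56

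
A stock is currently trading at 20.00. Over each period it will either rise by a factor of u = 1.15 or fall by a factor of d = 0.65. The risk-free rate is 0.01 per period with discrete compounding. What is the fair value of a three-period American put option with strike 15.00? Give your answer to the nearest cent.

1.08

Risk-neutral probability p = (1 + 0.01 − 0.65)/(1.15 − 0.65) = 0.3600/0.5000 = 0.7200
Terminal stock prices: S_uuu = 30.42, S_uud = 17.19, S_udd = 9.718, S_ddd = 5.492
Terminal payoffs (K − S): max(-15.42, 0) = 0, max(-2.192, 0) = 0, max(5.282, 0) = 5.282, max(9.508, 0) = 9.508
Node uu (S = 26.45): continuation = 1/1.01·[0.7200·0.0000 + 0.2800·0.0000] = 0.0000; exercise value = 0.0000 ≤ continuation, so V_uu = 0.0000
Node ud (S = 14.95): continuation = 1/1.01·[0.7200·0.0000 + 0.2800·5.2825] = 1.4645; exercise value = 0.0500 ≤ continuation, so V_ud = 1.4645
Node dd (S = 8.45): continuation = 1/1.01·[0.7200·5.2825 + 0.2800·9.5075] = 6.4015; exercise value = 6.5500 > continuation, so V_dd = 6.5500 (exercise)
Node u (S = 23): continuation = 1/1.01·[0.7200·0.0000 + 0.2800·1.4645] = 0.4060; exercise value = 0.0000 ≤ continuation, so V_u = 0.4060
Node d (S = 13): continuation = 1/1.01·[0.7200·1.4645 + 0.2800·6.5500] = 2.8598; exercise value = 2.0000 ≤ continuation, so V_d = 2.8598
Node 0 (S = 20): continuation = 1/1.01·[0.7200·0.4060 + 0.2800·2.8598] = 1.0822; exercise value = 0.0000 ≤ continuation, so V_0 = 1.0822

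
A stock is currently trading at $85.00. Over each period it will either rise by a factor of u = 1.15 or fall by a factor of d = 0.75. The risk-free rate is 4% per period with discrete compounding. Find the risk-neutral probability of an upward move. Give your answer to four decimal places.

p = 0.7250

Risk-neutral probability p = (1 + 0.04 − 0.75)/(1.15 − 0.75) = 0.2900/0.4000 = 0.7250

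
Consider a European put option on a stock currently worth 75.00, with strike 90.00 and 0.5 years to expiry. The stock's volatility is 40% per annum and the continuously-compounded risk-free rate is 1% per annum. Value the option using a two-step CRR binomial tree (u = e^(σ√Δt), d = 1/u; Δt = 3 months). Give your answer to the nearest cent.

CRR parameters: u = e^(σ√Δt) = e^(0.4·√0.25) = 1.2214, d = 1/u = 0.8187
Per-period rate: rΔt = 0.01·0.25 = 0.0025, so R = e^0.0025 = 1.0025
Risk-neutral probability p = (e^0.0025 − 0.8187)/(1.2214 − 0.8187) = 0.1838/0.4027 = 0.4564
Terminal stock prices: S_uu = 111.9, S_ud = 75, S_dd = 50.27
Terminal payoffs (K − S): max(-21.89, 0) = 0, max(15, 0) = 15, max(39.73, 0) = 39.73
Node u (S = 91.61): V_u = e^(−0.0025)·[0.4564·0.0000 + 0.5436·15.0000] = 8.1339
Node d (S = 61.4): V_d = e^(−0.0025)·[0.4564·15.0000 + 0.5436·39.7260] = 28.3705
Node 0 (S = 75): V_0 = e^(−0.0025)·[0.4564·8.1339 + 0.5436·28.3705] = 19.0871

19.09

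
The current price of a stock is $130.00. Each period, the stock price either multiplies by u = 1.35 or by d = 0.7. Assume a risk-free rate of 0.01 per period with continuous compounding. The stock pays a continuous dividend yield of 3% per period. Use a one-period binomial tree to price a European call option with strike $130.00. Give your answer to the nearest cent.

Per-period risk-free factor R = e^0.01 = 1.0101; dividend-adjusted growth = e^(0.01−0.03) = 0.9802.
Risk-neutral probability p = (0.9802 − 0.7)/(1.35 − 0.7) = 0.2802/0.6500 = 0.4311
Terminal stock prices: S_u = 175.5, S_d = 91
Terminal payoffs (S − K): max(45.5, 0) = 45.5, max(-39, 0) = 0
Node 0 (S = 130): V_0 = e^(−0.01)·[0.4311·45.5000 + 0.5689·0.0000] = 19.4187

$19.42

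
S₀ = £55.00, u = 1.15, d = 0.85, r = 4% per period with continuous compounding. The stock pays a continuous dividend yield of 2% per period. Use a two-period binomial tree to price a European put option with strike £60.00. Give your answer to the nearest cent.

£6.33

Per-period risk-free factor R = e^0.04 = 1.0408; dividend-adjusted growth = e^(0.04−0.02) = 1.0202.
Risk-neutral probability p = (1.0202 − 0.85)/(1.15 − 0.85) = 0.1702/0.3000 = 0.5673
Terminal stock prices: S_uu = 72.74, S_ud = 53.76, S_dd = 39.74
Terminal payoffs (K − S): max(-12.74, 0) = 0, max(6.238, 0) = 6.238, max(20.26, 0) = 20.26
Node u (S = 63.25): V_u = e^(−0.04)·[0.5673·0.0000 + 0.4327·6.2375] = 2.5929
Node d (S = 46.75): V_d = e^(−0.04)·[0.5673·6.2375 + 0.4327·20.2625] = 11.8231
Node 0 (S = 55): V_0 = e^(−0.04)·[0.5673·2.5929 + 0.4327·11.8231] = 6.3282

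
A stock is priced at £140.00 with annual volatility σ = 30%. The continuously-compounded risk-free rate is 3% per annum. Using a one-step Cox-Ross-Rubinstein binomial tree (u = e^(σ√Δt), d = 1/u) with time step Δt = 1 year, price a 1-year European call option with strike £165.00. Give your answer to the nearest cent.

£11.07

CRR parameters: u = e^(σ√Δt) = e^(0.3·√1) = 1.3499, d = 1/u = 0.7408
Per-period rate: rΔt = 0.03·1 = 0.03, so R = e^0.03 = 1.0305
Risk-neutral probability p = (e^0.03 − 0.7408)/(1.3499 − 0.7408) = 0.2896/0.6090 = 0.4756
Terminal stock prices: S_u = 189, S_d = 103.7
Terminal payoffs (S − K): max(23.98, 0) = 23.98, max(-61.29, 0) = 0
Node 0 (S = 140): V_0 = e^(−0.03)·[0.4756·23.9802 + 0.5244·0.0000] = 11.0670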